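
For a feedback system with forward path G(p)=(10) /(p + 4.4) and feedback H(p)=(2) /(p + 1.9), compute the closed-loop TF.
Closed-loop T = G/(1+GH).
Numerator: G_num * H_den = 10*p + 19.
Denominator: G_den * H_den + G_num * H_num = (p^2 + 6.3*p + 8.36) + (20) = p^2 + 6.3*p + 28.36.
T(p) = (10*p + 19)/(p^2 + 6.3*p + 28.36)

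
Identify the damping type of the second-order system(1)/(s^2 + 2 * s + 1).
Standard form: ωn²/(s²+2ζωn·s+ωn²) gives ωn=1, ζ=1.
Critically damped (ζ = 1)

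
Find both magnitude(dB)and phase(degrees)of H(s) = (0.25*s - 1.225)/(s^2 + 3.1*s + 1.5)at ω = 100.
Substitute s = j*100: H(j100) = 0.00019985 - 0.00249418j.
|H| = 20*log₁₀(sqrt(Re²+Im²)) = -52.03 dB.
∠H = atan2(Im, Re) = -85.42°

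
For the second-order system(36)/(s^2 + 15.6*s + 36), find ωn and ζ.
Standard form: ωn²/(s²+2ζωn·s+ωn²).
const=36=ωn² → ωn=6, s coeff=15.6=2ζωn → ζ=1.3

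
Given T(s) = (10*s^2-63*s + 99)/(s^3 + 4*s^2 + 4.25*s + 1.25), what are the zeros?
Set numerator = 0: 10*s^2 - 63*s + 99 = 10*(s - 3.3)(s - 3) = 0 → Zeros: 3, 3.3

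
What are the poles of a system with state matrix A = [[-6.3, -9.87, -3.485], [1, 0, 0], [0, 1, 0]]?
Eigenvalues solve det(λI - A) = 0.
Characteristic polynomial: λ^3 + 6.3*λ^2 + 9.87*λ + 3.485 = 0.
Factor: (λ + 0.5)(λ + 1.7)(λ + 4.1) = 0.
Roots: -0.5, -1.7, -4.1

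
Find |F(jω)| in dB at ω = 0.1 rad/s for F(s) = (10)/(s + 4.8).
Substitute s = j*0.1: F(j0.1) = 2.08243 - 0.0433839j.
|F(j0.1)| = sqrt(Re² + Im²) = 2.083.
20*log₁₀(2.083) = 6.37 dB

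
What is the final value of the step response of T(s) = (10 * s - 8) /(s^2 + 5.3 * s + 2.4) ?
FVT: lim_{t→∞} y(t) = lim_{s→0} s*Y(s) where Y(s) = T(s)/s.
= lim_{s→0} T(s) = T(0) = num(0)/den(0) = -8/2.4 = -3.333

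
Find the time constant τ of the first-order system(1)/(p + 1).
First-order system: τ = -1/pole. Pole = -1. τ = -1/(-1) = 1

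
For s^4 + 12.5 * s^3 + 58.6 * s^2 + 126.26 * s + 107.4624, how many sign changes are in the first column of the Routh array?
Routh array:
s^4: [1, 58.6, 107.4624]; s^3: [12.5, 126.26]; s^2: [48.4992, 107.4624]; s^1: [98.563]; s^0: [107.4624]
First column: [1, 12.5, 48.4992, 98.563, 107.4624]. Sign changes = 0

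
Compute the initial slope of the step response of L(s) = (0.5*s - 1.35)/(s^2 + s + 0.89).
IVT: y'(0⁺) = lim_{s→∞} s²·Y(s) = lim_{s→∞} s·L(s).
deg(num) = 1, deg(den) = 2, relative degree = 1, so s·L(s) → (leading num)/(leading den) = 0.5/1 = 0.5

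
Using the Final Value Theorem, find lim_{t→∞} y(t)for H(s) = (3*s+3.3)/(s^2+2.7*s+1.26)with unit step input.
FVT: lim_{t→∞} y(t) = lim_{s→0} s*Y(s) where Y(s) = H(s)/s.
= lim_{s→0} H(s) = H(0) = num(0)/den(0) = 3.3/1.26 = 2.619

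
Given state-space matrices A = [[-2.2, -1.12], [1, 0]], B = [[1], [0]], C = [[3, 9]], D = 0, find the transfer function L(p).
L(p) = C(pI - A)⁻¹B + D.
Characteristic polynomial det(pI - A) = p^2 + 2.2*p + 1.12.
Numerator from C·adj(pI-A)·B + D·det(pI-A) = 3*p + 9.
L(p) = (3*p + 9)/(p^2 + 2.2*p + 1.12)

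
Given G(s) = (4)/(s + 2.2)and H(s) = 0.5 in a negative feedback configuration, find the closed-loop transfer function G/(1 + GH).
Closed-loop T = G/(1+GH).
Numerator: G_num * H_den = 4.
Denominator: G_den * H_den + G_num * H_num = (s + 2.2) + (2) = s + 4.2.
T(s) = (4)/(s + 4.2)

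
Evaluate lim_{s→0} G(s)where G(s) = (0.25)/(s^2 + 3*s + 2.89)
DC gain = G(0) = num(0)/den(0) = 0.25/2.89 = 0.08651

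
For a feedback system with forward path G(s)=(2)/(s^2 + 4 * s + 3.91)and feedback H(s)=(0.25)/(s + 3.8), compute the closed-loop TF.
Closed-loop T = G/(1+GH).
Numerator: G_num * H_den = 2*s + 7.6.
Denominator: G_den * H_den + G_num * H_num = (s^3 + 7.8*s^2 + 19.11*s + 14.858) + (0.5) = s^3 + 7.8*s^2 + 19.11*s + 15.358.
T(s) = (2*s + 7.6)/(s^3 + 7.8*s^2 + 19.11*s + 15.358)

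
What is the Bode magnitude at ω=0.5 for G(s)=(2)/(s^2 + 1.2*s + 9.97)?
Substitute s = j*0.5: G(j0.5) = 0.20498 - 0.0126531j.
|G(j0.5)| = sqrt(Re² + Im²) = 0.2054.
20*log₁₀(0.2054) = -13.75 dB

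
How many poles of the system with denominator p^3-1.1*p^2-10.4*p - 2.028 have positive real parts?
p^3 - 1.1*p^2 - 10.4*p - 2.028 = (p - 3.9)(p + 2.6)(p + 0.2). Poles: -0.2, -2.6, 3.9. RHP poles (Re>0): 1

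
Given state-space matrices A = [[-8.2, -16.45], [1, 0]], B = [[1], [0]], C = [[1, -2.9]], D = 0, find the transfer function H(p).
H(p) = C(pI - A)⁻¹B + D.
Characteristic polynomial det(pI - A) = p^2 + 8.2*p + 16.45.
Numerator from C·adj(pI-A)·B + D·det(pI-A) = p - 2.9.
H(p) = (p - 2.9)/(p^2 + 8.2*p + 16.45)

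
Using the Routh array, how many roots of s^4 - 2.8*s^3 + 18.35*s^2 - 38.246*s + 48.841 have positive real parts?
Routh array:
s^4: [1, 18.35, 48.841]; s^3: [-2.8, -38.246]; s^2: [4.69071, 48.841]; s^1: [-9.09163]; s^0: [48.841]
First column: [1, -2.8, 4.69071, -9.09163, 48.841]. Sign changes = RHP roots = 4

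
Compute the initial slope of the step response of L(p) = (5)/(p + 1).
IVT: y'(0⁺) = lim_{p→∞} p²·Y(p) = lim_{p→∞} p·L(p).
deg(num) = 0, deg(den) = 1, relative degree = 1, so p·L(p) → (leading num)/(leading den) = 5/1 = 5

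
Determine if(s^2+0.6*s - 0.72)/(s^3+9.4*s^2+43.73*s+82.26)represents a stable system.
Denominator: s^3 + 9.4*s^2 + 43.73*s + 82.26 = (s + 3.6)(s^2 + 5.8*s + 22.85). Poles: -2.9 + 3.8j, -2.9 - 3.8j, -3.6. All Re(p)<0: Yes (stable)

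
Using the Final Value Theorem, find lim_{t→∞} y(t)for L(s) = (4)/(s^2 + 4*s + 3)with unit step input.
FVT: lim_{t→∞} y(t) = lim_{s→0} s*Y(s) where Y(s) = L(s)/s.
= lim_{s→0} L(s) = L(0) = num(0)/den(0) = 4/3 = 1.333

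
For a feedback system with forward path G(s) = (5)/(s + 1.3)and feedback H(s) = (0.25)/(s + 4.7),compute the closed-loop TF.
Closed-loop T = G/(1+GH).
Numerator: G_num * H_den = 5*s + 23.5.
Denominator: G_den * H_den + G_num * H_num = (s^2 + 6*s + 6.11) + (1.25) = s^2 + 6*s + 7.36.
T(s) = (5*s + 23.5)/(s^2 + 6*s + 7.36)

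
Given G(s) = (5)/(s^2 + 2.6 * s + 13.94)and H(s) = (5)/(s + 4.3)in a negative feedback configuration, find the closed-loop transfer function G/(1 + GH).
Closed-loop T = G/(1+GH).
Numerator: G_num * H_den = 5*s + 21.5.
Denominator: G_den * H_den + G_num * H_num = (s^3 + 6.9*s^2 + 25.12*s + 59.942) + (25) = s^3 + 6.9*s^2 + 25.12*s + 84.942.
T(s) = (5*s + 21.5)/(s^3 + 6.9*s^2 + 25.12*s + 84.942)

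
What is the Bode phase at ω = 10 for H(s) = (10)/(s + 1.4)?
Substitute s = j*10: H(j10) = 0.137309 - 0.980777j.
∠H(j10) = atan2(Im, Re) = atan2(-0.980777, 0.137309) = -82.03°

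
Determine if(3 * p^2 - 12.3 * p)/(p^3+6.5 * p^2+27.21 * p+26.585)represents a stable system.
Denominator: p^3 + 6.5*p^2 + 27.21*p + 26.585 = (p + 1.3)(p^2 + 5.2*p + 20.45). Poles: -1.3, -2.6 + 3.7j, -2.6 - 3.7j. All Re(p)<0: Yes (stable)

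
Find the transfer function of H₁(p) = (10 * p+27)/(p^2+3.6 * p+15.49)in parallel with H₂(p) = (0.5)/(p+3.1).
Parallel: H = H₁ + H₂ = (n₁·d₂ + n₂·d₁)/(d₁·d₂).
n₁·d₂ = 10*p^2 + 58*p + 83.7. n₂·d₁ = 0.5*p^2 + 1.8*p + 7.745. Sum = 10.5*p^2 + 59.8*p + 91.445. d₁·d₂ = p^3 + 6.7*p^2 + 26.65*p + 48.019.
H(p) = (10.5*p^2 + 59.8*p + 91.445)/(p^3 + 6.7*p^2 + 26.65*p + 48.019)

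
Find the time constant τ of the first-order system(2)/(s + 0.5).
First-order system: τ = -1/pole. Pole = -0.5. τ = -1/(-0.5) = 2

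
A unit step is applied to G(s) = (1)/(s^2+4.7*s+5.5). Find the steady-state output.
FVT: lim_{t→∞} y(t) = lim_{s→0} s*Y(s) where Y(s) = G(s)/s.
= lim_{s→0} G(s) = G(0) = num(0)/den(0) = 1/5.5 = 0.1818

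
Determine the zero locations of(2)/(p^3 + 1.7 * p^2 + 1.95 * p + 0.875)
Numerator is a nonzero constant (2) → Zeros: none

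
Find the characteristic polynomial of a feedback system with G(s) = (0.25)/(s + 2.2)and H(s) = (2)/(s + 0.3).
Characteristic poly = G_den * H_den + G_num * H_num = (s^2 + 2.5*s + 0.66) + (0.5) = s^2 + 2.5*s + 1.16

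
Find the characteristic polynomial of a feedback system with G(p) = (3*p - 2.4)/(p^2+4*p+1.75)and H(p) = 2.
Characteristic poly = G_den * H_den + G_num * H_num = (p^2 + 4*p + 1.75) + (6*p - 4.8) = p^2 + 10*p - 3.05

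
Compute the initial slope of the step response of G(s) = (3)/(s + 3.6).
IVT: y'(0⁺) = lim_{s→∞} s²·Y(s) = lim_{s→∞} s·G(s).
deg(num) = 0, deg(den) = 1, relative degree = 1, so s·G(s) → (leading num)/(leading den) = 3/1 = 3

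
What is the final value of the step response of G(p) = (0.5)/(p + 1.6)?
FVT: lim_{t→∞} y(t) = lim_{p→0} p*Y(p) where Y(p) = G(p)/p.
= lim_{p→0} G(p) = G(0) = num(0)/den(0) = 0.5/1.6 = 0.3125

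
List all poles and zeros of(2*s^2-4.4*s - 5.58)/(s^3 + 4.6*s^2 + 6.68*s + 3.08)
Set denominator = 0: s^3 + 4.6*s^2 + 6.68*s + 3.08 = (s + 2.2)(s + 1)(s + 1.4) = 0 → Poles: -1, -1.4, -2.2
Set numerator = 0: 2*s^2 - 4.4*s - 5.58 = 2*(s - 3.1)(s + 0.9) = 0 → Zeros: -0.9, 3.1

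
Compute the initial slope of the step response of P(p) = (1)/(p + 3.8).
IVT: y'(0⁺) = lim_{p→∞} p²·Y(p) = lim_{p→∞} p·P(p).
deg(num) = 0, deg(den) = 1, relative degree = 1, so p·P(p) → (leading num)/(leading den) = 1/1 = 1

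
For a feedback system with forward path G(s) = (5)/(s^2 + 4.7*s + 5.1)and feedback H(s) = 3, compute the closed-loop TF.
Closed-loop T = G/(1+GH).
Numerator: G_num * H_den = 5.
Denominator: G_den * H_den + G_num * H_num = (s^2 + 4.7*s + 5.1) + (15) = s^2 + 4.7*s + 20.1.
T(s) = (5)/(s^2 + 4.7*s + 20.1)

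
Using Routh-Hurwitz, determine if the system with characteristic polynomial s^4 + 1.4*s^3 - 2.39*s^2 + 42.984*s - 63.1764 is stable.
Routh array:
s^4: [1, -2.39, -63.1764]; s^3: [1.4, 42.984]; s^2: [-33.0929, -63.1764]; s^1: [40.3113]; s^0: [-63.1764]
First column: [1, 1.4, -33.0929, 40.3113, -63.1764]. Sign changes = 3.
No, unstable (3 RHP root(s))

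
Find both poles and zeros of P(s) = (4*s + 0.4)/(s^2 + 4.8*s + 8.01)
Set denominator = 0: s^2 + 4.8*s + 8.01 = 0 → Poles: -2.4 + 1.5j, -2.4 - 1.5j
Set numerator = 0: 4*s + 0.4 = 0 → Zeros: -0.1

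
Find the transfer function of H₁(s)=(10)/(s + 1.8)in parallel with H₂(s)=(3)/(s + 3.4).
Parallel: H = H₁ + H₂ = (n₁·d₂ + n₂·d₁)/(d₁·d₂).
n₁·d₂ = 10*s + 34. n₂·d₁ = 3*s + 5.4. Sum = 13*s + 39.4. d₁·d₂ = s^2 + 5.2*s + 6.12.
H(s) = (13*s + 39.4)/(s^2 + 5.2*s + 6.12)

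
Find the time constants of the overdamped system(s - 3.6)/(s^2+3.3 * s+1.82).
Overdamped: real poles at -2.6, -0.7. τ = -1/pole → τ₁ = 0.3846, τ₂ = 1.429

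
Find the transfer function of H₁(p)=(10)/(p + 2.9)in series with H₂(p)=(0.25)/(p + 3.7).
Series: H = H₁ · H₂ = (n₁·n₂)/(d₁·d₂).
Num: n₁·n₂ = 2.5. Den: d₁·d₂ = p^2 + 6.6*p + 10.73.
H(p) = (2.5)/(p^2 + 6.6*p + 10.73)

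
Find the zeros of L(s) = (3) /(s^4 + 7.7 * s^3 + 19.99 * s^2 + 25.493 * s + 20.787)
Numerator is a nonzero constant (3) → Zeros: none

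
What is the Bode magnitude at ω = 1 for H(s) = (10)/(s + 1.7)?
Substitute s = j*1: H(j1) = 4.37018 - 2.57069j.
|H(j1)| = sqrt(Re² + Im²) = 5.07.
20*log₁₀(5.07) = 14.10 dB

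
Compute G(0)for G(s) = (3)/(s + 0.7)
DC gain = G(0) = num(0)/den(0) = 3/0.7 = 4.286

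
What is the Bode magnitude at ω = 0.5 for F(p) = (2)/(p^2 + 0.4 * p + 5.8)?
Substitute p = j*0.5: F(j0.5) = 0.359893 - 0.0129691j.
|F(j0.5)| = sqrt(Re² + Im²) = 0.3601.
20*log₁₀(0.3601) = -8.87 dB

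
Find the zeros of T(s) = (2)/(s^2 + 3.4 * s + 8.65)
Numerator is a nonzero constant (2) → Zeros: none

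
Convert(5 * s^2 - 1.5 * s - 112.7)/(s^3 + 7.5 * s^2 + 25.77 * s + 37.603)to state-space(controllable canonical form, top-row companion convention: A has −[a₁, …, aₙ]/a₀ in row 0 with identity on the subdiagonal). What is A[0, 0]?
Reachable canonical form for den = s^3 + 7.5*s^2 + 25.77*s + 37.603: top row of A = -[a₁,a₂,...,aₙ]/a₀, ones on the subdiagonal, zeros elsewhere.
A = [[-7.5, -25.77, -37.603], [1, 0, 0], [0, 1, 0]].
A[0,0] = -7.5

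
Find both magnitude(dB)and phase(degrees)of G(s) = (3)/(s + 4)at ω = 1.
Substitute s = j*1: G(j1) = 0.705882 - 0.176471j.
|G| = 20*log₁₀(sqrt(Re²+Im²)) = -2.76 dB.
∠G = atan2(Im, Re) = -14.04°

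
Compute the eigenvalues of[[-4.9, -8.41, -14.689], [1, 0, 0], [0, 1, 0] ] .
Eigenvalues solve det(λI - A) = 0.
Characteristic polynomial: λ^3 + 4.9*λ^2 + 8.41*λ + 14.689 = 0.
Factor: (λ + 3.7)(λ^2 + 1.2*λ + 3.97) = 0.
Roots: -0.6 + 1.9j, -0.6 - 1.9j, -3.7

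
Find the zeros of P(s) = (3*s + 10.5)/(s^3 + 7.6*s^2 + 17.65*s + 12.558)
Set numerator = 0: 3*s + 10.5 = 0 → Zeros: -3.5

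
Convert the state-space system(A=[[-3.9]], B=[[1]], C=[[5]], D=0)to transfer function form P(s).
P(s) = C(sI - A)⁻¹B + D.
Characteristic polynomial det(sI - A) = s + 3.9.
Numerator from C·adj(sI-A)·B + D·det(sI-A) = 5.
P(s) = (5)/(s + 3.9)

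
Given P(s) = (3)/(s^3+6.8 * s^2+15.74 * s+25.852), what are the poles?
Set denominator = 0: s^3 + 6.8*s^2 + 15.74*s + 25.852 = (s + 4.6)(s^2 + 2.2*s + 5.62) = 0 → Poles: -1.1 + 2.1j, -1.1 - 2.1j, -4.6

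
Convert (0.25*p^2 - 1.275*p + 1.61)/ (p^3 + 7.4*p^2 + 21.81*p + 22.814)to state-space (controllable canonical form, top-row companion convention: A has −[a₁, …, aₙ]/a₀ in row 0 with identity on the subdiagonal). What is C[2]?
Reachable canonical form: C = numerator coefficients (right-aligned, zero-padded to length n).
num = 0.25*p^2 - 1.275*p + 1.61, C = [[0.25, -1.275, 1.61]].
C[2] = 1.61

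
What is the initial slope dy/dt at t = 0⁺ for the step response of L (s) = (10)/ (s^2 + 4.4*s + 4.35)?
IVT: y'(0⁺) = lim_{s→∞} s²·Y(s) = lim_{s→∞} s·L(s).
deg(num) = 0, deg(den) = 2, relative degree = 2 ≥ 2, so s·L(s) → 0. Initial slope = 0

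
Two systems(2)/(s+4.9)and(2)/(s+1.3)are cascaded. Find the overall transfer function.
Series: H = H₁ · H₂ = (n₁·n₂)/(d₁·d₂).
Num: n₁·n₂ = 4. Den: d₁·d₂ = s^2 + 6.2*s + 6.37.
H(s) = (4)/(s^2 + 6.2*s + 6.37)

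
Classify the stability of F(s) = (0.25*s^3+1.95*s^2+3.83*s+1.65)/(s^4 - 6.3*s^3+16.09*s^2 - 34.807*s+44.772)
Denominator: s^4 - 6.3*s^3 + 16.09*s^2 - 34.807*s + 44.772 = (s - 3.5)(s - 2.4)(s^2 - 0.4*s + 5.33). Poles: 0.2 + 2.3j, 0.2 - 2.3j, 2.4, 3.5. Unstable (4 pole(s) in RHP)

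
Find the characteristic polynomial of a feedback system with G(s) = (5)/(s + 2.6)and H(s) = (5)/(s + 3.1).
Characteristic poly = G_den * H_den + G_num * H_num = (s^2 + 5.7*s + 8.06) + (25) = s^2 + 5.7*s + 33.06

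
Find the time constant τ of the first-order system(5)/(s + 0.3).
First-order system: τ = -1/pole. Pole = -0.3. τ = -1/(-0.3) = 3.333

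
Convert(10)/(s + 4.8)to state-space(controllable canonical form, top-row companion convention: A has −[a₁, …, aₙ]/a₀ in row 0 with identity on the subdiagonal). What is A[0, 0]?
Reachable canonical form for den = s + 4.8: top row of A = -[a₁,a₂,...,aₙ]/a₀, ones on the subdiagonal, zeros elsewhere.
A = [[-4.8]].
A[0,0] = -4.8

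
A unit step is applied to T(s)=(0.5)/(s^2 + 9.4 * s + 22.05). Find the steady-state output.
FVT: lim_{t→∞} y(t) = lim_{s→0} s*Y(s) where Y(s) = T(s)/s.
= lim_{s→0} T(s) = T(0) = num(0)/den(0) = 0.5/22.05 = 0.02268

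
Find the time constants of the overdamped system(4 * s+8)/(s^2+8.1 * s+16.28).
Overdamped: real poles at -4.4, -3.7. τ = -1/pole → τ₁ = 0.2273, τ₂ = 0.2703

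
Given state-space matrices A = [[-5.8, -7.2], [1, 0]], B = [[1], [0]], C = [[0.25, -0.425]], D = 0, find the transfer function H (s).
H(s) = C(sI - A)⁻¹B + D.
Characteristic polynomial det(sI - A) = s^2 + 5.8*s + 7.2.
Numerator from C·adj(sI-A)·B + D·det(sI-A) = 0.25*s - 0.425.
H(s) = (0.25*s - 0.425)/(s^2 + 5.8*s + 7.2)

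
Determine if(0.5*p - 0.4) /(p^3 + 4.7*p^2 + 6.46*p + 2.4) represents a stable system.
Denominator: p^3 + 4.7*p^2 + 6.46*p + 2.4 = (p + 2.5)(p + 1.6)(p + 0.6). Poles: -0.6, -1.6, -2.5. All Re(p)<0: Yes (stable)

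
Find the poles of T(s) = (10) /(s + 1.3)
Set denominator = 0: s + 1.3 = 0 → Poles: -1.3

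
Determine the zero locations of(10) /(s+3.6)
Numerator is a nonzero constant (10) → Zeros: none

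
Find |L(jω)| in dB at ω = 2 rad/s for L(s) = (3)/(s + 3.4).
Substitute s = j*2: L(j2) = 0.655527 - 0.385604j.
|L(j2)| = sqrt(Re² + Im²) = 0.7605.
20*log₁₀(0.7605) = -2.38 dB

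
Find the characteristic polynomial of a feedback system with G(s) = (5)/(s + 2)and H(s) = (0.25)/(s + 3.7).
Characteristic poly = G_den * H_den + G_num * H_num = (s^2 + 5.7*s + 7.4) + (1.25) = s^2 + 5.7*s + 8.65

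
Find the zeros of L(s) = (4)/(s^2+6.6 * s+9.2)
Numerator is a nonzero constant (4) → Zeros: none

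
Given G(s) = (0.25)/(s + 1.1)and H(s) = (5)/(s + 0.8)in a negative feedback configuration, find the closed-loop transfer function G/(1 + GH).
Closed-loop T = G/(1+GH).
Numerator: G_num * H_den = 0.25*s + 0.2.
Denominator: G_den * H_den + G_num * H_num = (s^2 + 1.9*s + 0.88) + (1.25) = s^2 + 1.9*s + 2.13.
T(s) = (0.25*s + 0.2)/(s^2 + 1.9*s + 2.13)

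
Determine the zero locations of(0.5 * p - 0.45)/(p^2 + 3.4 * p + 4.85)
Set numerator = 0: 0.5*p - 0.45 = 0 → Zeros: 0.9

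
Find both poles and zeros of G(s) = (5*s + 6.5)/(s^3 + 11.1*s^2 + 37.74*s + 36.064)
Set denominator = 0: s^3 + 11.1*s^2 + 37.74*s + 36.064 = (s + 4.9)(s + 4.6)(s + 1.6) = 0 → Poles: -1.6, -4.6, -4.9
Set numerator = 0: 5*s + 6.5 = 0 → Zeros: -1.3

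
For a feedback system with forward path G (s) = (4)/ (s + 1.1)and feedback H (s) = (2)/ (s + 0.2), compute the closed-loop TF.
Closed-loop T = G/(1+GH).
Numerator: G_num * H_den = 4*s + 0.8.
Denominator: G_den * H_den + G_num * H_num = (s^2 + 1.3*s + 0.22) + (8) = s^2 + 1.3*s + 8.22.
T(s) = (4*s + 0.8)/(s^2 + 1.3*s + 8.22)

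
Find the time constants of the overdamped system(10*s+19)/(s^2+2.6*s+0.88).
Overdamped: real poles at -2.2, -0.4. τ = -1/pole → τ₁ = 0.4545, τ₂ = 2.5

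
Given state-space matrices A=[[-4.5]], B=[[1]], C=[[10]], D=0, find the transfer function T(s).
T(s) = C(sI - A)⁻¹B + D.
Characteristic polynomial det(sI - A) = s + 4.5.
Numerator from C·adj(sI-A)·B + D·det(sI-A) = 10.
T(s) = (10)/(s + 4.5)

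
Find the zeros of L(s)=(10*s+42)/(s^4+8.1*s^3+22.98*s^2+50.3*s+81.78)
Set numerator = 0: 10*s + 42 = 0 → Zeros: -4.2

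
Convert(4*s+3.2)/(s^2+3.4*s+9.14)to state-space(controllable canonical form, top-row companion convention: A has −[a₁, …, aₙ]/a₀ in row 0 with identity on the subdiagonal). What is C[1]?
Reachable canonical form: C = numerator coefficients (right-aligned, zero-padded to length n).
num = 4*s + 3.2, C = [[4, 3.2]].
C[1] = 3.2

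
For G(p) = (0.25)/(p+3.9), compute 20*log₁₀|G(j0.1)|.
Substitute p = j*0.1: G(j0.1) = 0.0640604 - 0.00164258j.
|G(j0.1)| = sqrt(Re² + Im²) = 0.06408.
20*log₁₀(0.06408) = -23.87 dB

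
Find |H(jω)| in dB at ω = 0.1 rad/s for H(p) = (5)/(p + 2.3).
Substitute p = j*0.1: H(j0.1) = 2.16981 - 0.0943396j.
|H(j0.1)| = sqrt(Re² + Im²) = 2.172.
20*log₁₀(2.172) = 6.74 dB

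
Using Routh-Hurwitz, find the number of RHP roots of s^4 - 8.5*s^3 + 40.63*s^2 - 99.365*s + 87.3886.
Routh array:
s^4: [1, 40.63, 87.3886]; s^3: [-8.5, -99.365]; s^2: [28.94, 87.3886]; s^1: [-73.698]; s^0: [87.3886]
First column: [1, -8.5, 28.94, -73.698, 87.3886]. Sign changes = RHP roots = 4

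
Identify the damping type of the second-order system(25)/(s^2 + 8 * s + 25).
Standard form: ωn²/(s²+2ζωn·s+ωn²) gives ωn=5, ζ=0.8.
Underdamped (ζ = 0.8 < 1)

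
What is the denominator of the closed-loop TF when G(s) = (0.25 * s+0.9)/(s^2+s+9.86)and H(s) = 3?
Characteristic poly = G_den * H_den + G_num * H_num = (s^2 + s + 9.86) + (0.75*s + 2.7) = s^2 + 1.75*s + 12.56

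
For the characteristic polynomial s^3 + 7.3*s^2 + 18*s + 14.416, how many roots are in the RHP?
s^3 + 7.3*s^2 + 18*s + 14.416 = (s + 1.7)(s^2 + 5.6*s + 8.48). Poles: -1.7, -2.8 + 0.8j, -2.8 - 0.8j. RHP poles (Re>0): 0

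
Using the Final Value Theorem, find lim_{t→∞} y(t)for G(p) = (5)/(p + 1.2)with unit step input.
FVT: lim_{t→∞} y(t) = lim_{p→0} p*Y(p) where Y(p) = G(p)/p.
= lim_{p→0} G(p) = G(0) = num(0)/den(0) = 5/1.2 = 4.167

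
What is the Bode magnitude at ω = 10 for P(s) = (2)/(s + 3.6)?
Substitute s = j*10: P(j10) = 0.0637394 - 0.177054j.
|P(j10)| = sqrt(Re² + Im²) = 0.1882.
20*log₁₀(0.1882) = -14.51 dB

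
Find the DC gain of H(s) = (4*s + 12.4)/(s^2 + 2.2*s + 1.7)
DC gain = H(0) = num(0)/den(0) = 12.4/1.7 = 7.294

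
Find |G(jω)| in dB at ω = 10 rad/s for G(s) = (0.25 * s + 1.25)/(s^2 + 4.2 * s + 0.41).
Substitute s = j*10: G(j10) = -0.00166814 - 0.0258064j.
|G(j10)| = sqrt(Re² + Im²) = 0.02586.
20*log₁₀(0.02586) = -31.75 dB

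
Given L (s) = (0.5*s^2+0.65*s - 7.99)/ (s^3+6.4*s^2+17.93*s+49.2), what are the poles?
Set denominator = 0: s^3 + 6.4*s^2 + 17.93*s + 49.2 = (s + 4.8)(s^2 + 1.6*s + 10.25) = 0 → Poles: -0.8 + 3.1j, -0.8 - 3.1j, -4.8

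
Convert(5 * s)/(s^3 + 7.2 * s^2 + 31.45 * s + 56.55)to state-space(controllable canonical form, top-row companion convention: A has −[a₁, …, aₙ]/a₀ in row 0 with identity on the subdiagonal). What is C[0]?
Reachable canonical form: C = numerator coefficients (right-aligned, zero-padded to length n).
num = 5*s, C = [[0, 5, 0]].
C[0] = 0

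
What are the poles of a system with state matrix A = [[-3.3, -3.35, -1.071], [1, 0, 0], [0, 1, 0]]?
Eigenvalues solve det(λI - A) = 0.
Characteristic polynomial: λ^3 + 3.3*λ^2 + 3.35*λ + 1.071 = 0.
Factor: (λ + 0.7)(λ + 0.9)(λ + 1.7) = 0.
Roots: -0.7, -0.9, -1.7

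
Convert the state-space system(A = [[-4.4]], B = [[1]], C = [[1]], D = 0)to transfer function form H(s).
H(s) = C(sI - A)⁻¹B + D.
Characteristic polynomial det(sI - A) = s + 4.4.
Numerator from C·adj(sI-A)·B + D·det(sI-A) = 1.
H(s) = (1)/(s + 4.4)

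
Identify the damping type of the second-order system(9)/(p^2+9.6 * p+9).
Standard form: ωn²/(p²+2ζωn·p+ωn²) gives ωn=3, ζ=1.6.
Overdamped (ζ = 1.6 > 1)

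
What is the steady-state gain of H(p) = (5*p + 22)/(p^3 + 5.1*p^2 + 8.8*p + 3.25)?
DC gain = H(0) = num(0)/den(0) = 22/3.25 = 6.769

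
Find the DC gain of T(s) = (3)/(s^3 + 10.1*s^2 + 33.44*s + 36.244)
DC gain = T(0) = num(0)/den(0) = 3/36.244 = 0.08277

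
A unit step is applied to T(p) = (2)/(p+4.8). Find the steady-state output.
FVT: lim_{t→∞} y(t) = lim_{p→0} p*Y(p) where Y(p) = T(p)/p.
= lim_{p→0} T(p) = T(0) = num(0)/den(0) = 2/4.8 = 0.4167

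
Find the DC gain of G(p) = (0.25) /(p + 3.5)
DC gain = G(0) = num(0)/den(0) = 0.25/3.5 = 0.07143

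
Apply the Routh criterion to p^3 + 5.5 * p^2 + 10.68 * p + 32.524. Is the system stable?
Routh array:
p^3: [1, 10.68]; p^2: [5.5, 32.524]; p^1: [4.76655]; p^0: [32.524]
First column: [1, 5.5, 4.76655, 32.524]. Sign changes = 0.
Yes, stable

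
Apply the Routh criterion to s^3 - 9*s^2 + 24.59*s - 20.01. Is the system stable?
Routh array:
s^3: [1, 24.59]; s^2: [-9, -20.01]; s^1: [22.3667]; s^0: [-20.01]
First column: [1, -9, 22.3667, -20.01]. Sign changes = 3.
No, unstable (3 RHP root(s))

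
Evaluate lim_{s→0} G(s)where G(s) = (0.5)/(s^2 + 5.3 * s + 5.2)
DC gain = G(0) = num(0)/den(0) = 0.5/5.2 = 0.09615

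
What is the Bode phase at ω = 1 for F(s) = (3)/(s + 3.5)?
Substitute s = j*1: F(j1) = 0.792453 - 0.226415j.
∠F(j1) = atan2(Im, Re) = atan2(-0.226415, 0.792453) = -15.95°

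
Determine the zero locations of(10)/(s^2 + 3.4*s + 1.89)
Numerator is a nonzero constant (10) → Zeros: none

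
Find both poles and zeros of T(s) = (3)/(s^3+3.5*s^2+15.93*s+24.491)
Set denominator = 0: s^3 + 3.5*s^2 + 15.93*s + 24.491 = (s + 1.9)(s^2 + 1.6*s + 12.89) = 0 → Poles: -0.8 + 3.5j, -0.8 - 3.5j, -1.9
Numerator is a nonzero constant (3) → Zeros: none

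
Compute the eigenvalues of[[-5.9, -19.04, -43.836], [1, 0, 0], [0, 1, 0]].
Eigenvalues solve det(λI - A) = 0.
Characteristic polynomial: λ^3 + 5.9*λ^2 + 19.04*λ + 43.836 = 0.
Factor: (λ + 3.9)(λ^2 + 2*λ + 11.24) = 0.
Roots: -1 + 3.2j, -1 - 3.2j, -3.9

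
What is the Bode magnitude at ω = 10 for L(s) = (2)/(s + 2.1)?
Substitute s = j*10: L(j10) = 0.040226 - 0.191553j.
|L(j10)| = sqrt(Re² + Im²) = 0.1957.
20*log₁₀(0.1957) = -14.17 dB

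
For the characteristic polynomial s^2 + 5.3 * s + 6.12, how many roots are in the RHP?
s^2 + 5.3*s + 6.12 = (s + 3.6)(s + 1.7). Poles: -1.7, -3.6. RHP poles (Re>0): 0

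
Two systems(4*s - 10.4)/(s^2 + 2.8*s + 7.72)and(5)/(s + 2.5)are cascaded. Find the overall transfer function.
Series: H = H₁ · H₂ = (n₁·n₂)/(d₁·d₂).
Num: n₁·n₂ = 20*s - 52. Den: d₁·d₂ = s^3 + 5.3*s^2 + 14.72*s + 19.3.
H(s) = (20*s - 52)/(s^3 + 5.3*s^2 + 14.72*s + 19.3)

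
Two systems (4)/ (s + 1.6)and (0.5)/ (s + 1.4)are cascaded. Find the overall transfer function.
Series: H = H₁ · H₂ = (n₁·n₂)/(d₁·d₂).
Num: n₁·n₂ = 2. Den: d₁·d₂ = s^2 + 3*s + 2.24.
H(s) = (2)/(s^2 + 3*s + 2.24)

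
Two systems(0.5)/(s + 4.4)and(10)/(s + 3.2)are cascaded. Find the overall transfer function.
Series: H = H₁ · H₂ = (n₁·n₂)/(d₁·d₂).
Num: n₁·n₂ = 5. Den: d₁·d₂ = s^2 + 7.6*s + 14.08.
H(s) = (5)/(s^2 + 7.6*s + 14.08)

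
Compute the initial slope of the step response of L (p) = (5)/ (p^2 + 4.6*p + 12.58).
IVT: y'(0⁺) = lim_{p→∞} p²·Y(p) = lim_{p→∞} p·L(p).
deg(num) = 0, deg(den) = 2, relative degree = 2 ≥ 2, so p·L(p) → 0. Initial slope = 0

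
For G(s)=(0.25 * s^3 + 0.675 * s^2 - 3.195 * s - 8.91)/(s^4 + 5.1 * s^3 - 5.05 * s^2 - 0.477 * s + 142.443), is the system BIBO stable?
Denominator: s^4 + 5.1*s^3 - 5.05*s^2 - 0.477*s + 142.443 = (s + 3.8)(s + 4.9)(s^2 - 3.6*s + 7.65). Poles: -3.8, -4.9, 1.8 + 2.1j, 1.8 - 2.1j. All Re(p)<0: No (unstable)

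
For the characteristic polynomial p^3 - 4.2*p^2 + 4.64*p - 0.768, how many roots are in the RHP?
p^3 - 4.2*p^2 + 4.64*p - 0.768 = (p - 0.2)(p - 1.6)(p - 2.4). Poles: 0.2, 1.6, 2.4. RHP poles (Re>0): 3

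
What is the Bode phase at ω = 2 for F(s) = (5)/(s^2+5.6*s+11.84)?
Substitute s = j*2: F(j2) = 0.209732 - 0.299616j.
∠F(j2) = atan2(Im, Re) = atan2(-0.299616, 0.209732) = -55.01°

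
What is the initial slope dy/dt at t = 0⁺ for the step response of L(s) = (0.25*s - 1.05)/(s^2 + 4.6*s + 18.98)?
IVT: y'(0⁺) = lim_{s→∞} s²·Y(s) = lim_{s→∞} s·L(s).
deg(num) = 1, deg(den) = 2, relative degree = 1, so s·L(s) → (leading num)/(leading den) = 0.25/1 = 0.25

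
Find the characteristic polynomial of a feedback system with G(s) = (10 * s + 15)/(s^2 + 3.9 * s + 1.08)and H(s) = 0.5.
Characteristic poly = G_den * H_den + G_num * H_num = (s^2 + 3.9*s + 1.08) + (5*s + 7.5) = s^2 + 8.9*s + 8.58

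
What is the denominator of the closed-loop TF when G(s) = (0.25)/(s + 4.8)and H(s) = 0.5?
Characteristic poly = G_den * H_den + G_num * H_num = (s + 4.8) + (0.125) = s + 4.925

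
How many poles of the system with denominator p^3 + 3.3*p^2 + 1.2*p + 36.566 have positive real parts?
p^3 + 3.3*p^2 + 1.2*p + 36.566 = (p + 4.7)(p^2 - 1.4*p + 7.78). Poles: -4.7, 0.7 + 2.7j, 0.7 - 2.7j. RHP poles (Re>0): 2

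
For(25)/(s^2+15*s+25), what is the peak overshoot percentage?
Standard form: ωn²/(s²+2ζωn·s+ωn²) → ωn = 5, ζ = 1.5.
ζ ≥ 1, so the response is non-oscillatory: peak overshoot = 0%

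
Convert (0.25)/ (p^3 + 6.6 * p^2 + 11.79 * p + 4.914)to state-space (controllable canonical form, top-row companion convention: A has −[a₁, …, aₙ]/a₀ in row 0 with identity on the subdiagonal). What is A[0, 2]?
Reachable canonical form for den = p^3 + 6.6*p^2 + 11.79*p + 4.914: top row of A = -[a₁,a₂,...,aₙ]/a₀, ones on the subdiagonal, zeros elsewhere.
A = [[-6.6, -11.79, -4.914], [1, 0, 0], [0, 1, 0]].
A[0,2] = -4.914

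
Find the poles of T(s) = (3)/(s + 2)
Set denominator = 0: s + 2 = 0 → Poles: -2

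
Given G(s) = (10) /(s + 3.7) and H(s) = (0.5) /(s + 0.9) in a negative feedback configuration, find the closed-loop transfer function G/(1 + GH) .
Closed-loop T = G/(1+GH).
Numerator: G_num * H_den = 10*s + 9.
Denominator: G_den * H_den + G_num * H_num = (s^2 + 4.6*s + 3.33) + (5) = s^2 + 4.6*s + 8.33.
T(s) = (10*s + 9)/(s^2 + 4.6*s + 8.33)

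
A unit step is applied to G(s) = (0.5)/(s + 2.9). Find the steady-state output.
FVT: lim_{t→∞} y(t) = lim_{s→0} s*Y(s) where Y(s) = G(s)/s.
= lim_{s→0} G(s) = G(0) = num(0)/den(0) = 0.5/2.9 = 0.1724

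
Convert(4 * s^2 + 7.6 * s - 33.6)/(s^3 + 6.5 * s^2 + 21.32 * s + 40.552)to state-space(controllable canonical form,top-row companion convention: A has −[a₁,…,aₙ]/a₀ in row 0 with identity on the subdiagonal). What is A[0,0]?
Reachable canonical form for den = s^3 + 6.5*s^2 + 21.32*s + 40.552: top row of A = -[a₁,a₂,...,aₙ]/a₀, ones on the subdiagonal, zeros elsewhere.
A = [[-6.5, -21.32, -40.552], [1, 0, 0], [0, 1, 0]].
A[0,0] = -6.5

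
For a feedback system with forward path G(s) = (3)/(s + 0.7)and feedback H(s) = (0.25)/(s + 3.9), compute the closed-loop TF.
Closed-loop T = G/(1+GH).
Numerator: G_num * H_den = 3*s + 11.7.
Denominator: G_den * H_den + G_num * H_num = (s^2 + 4.6*s + 2.73) + (0.75) = s^2 + 4.6*s + 3.48.
T(s) = (3*s + 11.7)/(s^2 + 4.6*s + 3.48)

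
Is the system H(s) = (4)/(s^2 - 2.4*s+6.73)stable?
Denominator: s^2 - 2.4*s + 6.73. Poles: 1.2 + 2.3j, 1.2 - 2.3j. All Re(p)<0: No (unstable)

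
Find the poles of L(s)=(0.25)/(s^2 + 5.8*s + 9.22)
Set denominator = 0: s^2 + 5.8*s + 9.22 = 0 → Poles: -2.9 + 0.9j, -2.9 - 0.9j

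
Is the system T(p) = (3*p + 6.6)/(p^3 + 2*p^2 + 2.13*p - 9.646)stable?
Denominator: p^3 + 2*p^2 + 2.13*p - 9.646 = (p - 1.4)(p^2 + 3.4*p + 6.89). Poles: -1.7 + 2j, -1.7 - 2j, 1.4. All Re(p)<0: No (unstable)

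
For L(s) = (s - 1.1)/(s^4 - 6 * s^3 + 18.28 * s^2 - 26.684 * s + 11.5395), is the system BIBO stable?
Denominator: s^4 - 6*s^3 + 18.28*s^2 - 26.684*s + 11.5395 = (s - 0.7)(s - 2.1)(s^2 - 3.2*s + 7.85). Poles: 0.7, 1.6 + 2.3j, 1.6 - 2.3j, 2.1. All Re(p)<0: No (unstable)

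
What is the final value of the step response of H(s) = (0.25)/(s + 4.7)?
FVT: lim_{t→∞} y(t) = lim_{s→0} s*Y(s) where Y(s) = H(s)/s.
= lim_{s→0} H(s) = H(0) = num(0)/den(0) = 0.25/4.7 = 0.05319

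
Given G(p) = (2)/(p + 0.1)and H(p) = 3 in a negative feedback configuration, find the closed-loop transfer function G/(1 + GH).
Closed-loop T = G/(1+GH).
Numerator: G_num * H_den = 2.
Denominator: G_den * H_den + G_num * H_num = (p + 0.1) + (6) = p + 6.1.
T(p) = (2)/(p + 6.1)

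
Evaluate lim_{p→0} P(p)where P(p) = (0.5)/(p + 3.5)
DC gain = P(0) = num(0)/den(0) = 0.5/3.5 = 0.1429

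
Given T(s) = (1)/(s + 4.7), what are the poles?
Set denominator = 0: s + 4.7 = 0 → Poles: -4.7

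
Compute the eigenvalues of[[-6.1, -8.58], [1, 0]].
Eigenvalues solve det(λI - A) = 0.
Characteristic polynomial: λ^2 + 6.1*λ + 8.58 = 0.
Factor: (λ + 3.9)(λ + 2.2) = 0.
Roots: -2.2, -3.9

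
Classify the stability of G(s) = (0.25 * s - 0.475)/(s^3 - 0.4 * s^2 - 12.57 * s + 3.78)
Denominator: s^3 - 0.4*s^2 - 12.57*s + 3.78 = (s - 0.3)(s + 3.5)(s - 3.6). Poles: -3.5, 0.3, 3.6. Unstable (2 pole(s) in RHP)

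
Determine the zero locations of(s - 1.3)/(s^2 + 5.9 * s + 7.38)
Set numerator = 0: s - 1.3 = 0 → Zeros: 1.3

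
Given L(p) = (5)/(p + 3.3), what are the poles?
Set denominator = 0: p + 3.3 = 0 → Poles: -3.3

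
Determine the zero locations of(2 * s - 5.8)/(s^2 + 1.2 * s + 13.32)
Set numerator = 0: 2*s - 5.8 = 0 → Zeros: 2.9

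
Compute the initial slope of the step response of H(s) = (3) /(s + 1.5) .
IVT: y'(0⁺) = lim_{s→∞} s²·Y(s) = lim_{s→∞} s·H(s).
deg(num) = 0, deg(den) = 1, relative degree = 1, so s·H(s) → (leading num)/(leading den) = 3/1 = 3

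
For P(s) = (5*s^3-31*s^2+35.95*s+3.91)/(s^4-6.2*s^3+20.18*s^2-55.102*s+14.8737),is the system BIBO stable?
Denominator: s^4 - 6.2*s^3 + 20.18*s^2 - 55.102*s + 14.8737 = (s - 4.3)(s - 0.3)(s^2 - 1.6*s + 11.53). Poles: 0.3, 0.8 + 3.3j, 0.8 - 3.3j, 4.3. All Re(p)<0: No (unstable)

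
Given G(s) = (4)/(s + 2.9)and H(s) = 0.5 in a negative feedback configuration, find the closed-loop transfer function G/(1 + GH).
Closed-loop T = G/(1+GH).
Numerator: G_num * H_den = 4.
Denominator: G_den * H_den + G_num * H_num = (s + 2.9) + (2) = s + 4.9.
T(s) = (4)/(s + 4.9)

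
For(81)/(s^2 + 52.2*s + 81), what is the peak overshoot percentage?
Standard form: ωn²/(s²+2ζωn·s+ωn²) → ωn = 9, ζ = 2.9.
ζ ≥ 1, so the response is non-oscillatory: peak overshoot = 0%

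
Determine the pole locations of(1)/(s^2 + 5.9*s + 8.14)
Set denominator = 0: s^2 + 5.9*s + 8.14 = (s + 3.7)(s + 2.2) = 0 → Poles: -2.2, -3.7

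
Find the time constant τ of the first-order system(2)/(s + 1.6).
First-order system: τ = -1/pole. Pole = -1.6. τ = -1/(-1.6) = 0.625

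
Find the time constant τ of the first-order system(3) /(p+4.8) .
First-order system: τ = -1/pole. Pole = -4.8. τ = -1/(-4.8) = 0.2083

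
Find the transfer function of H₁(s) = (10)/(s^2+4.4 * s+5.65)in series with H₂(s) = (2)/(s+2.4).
Series: H = H₁ · H₂ = (n₁·n₂)/(d₁·d₂).
Num: n₁·n₂ = 20. Den: d₁·d₂ = s^3 + 6.8*s^2 + 16.21*s + 13.56.
H(s) = (20)/(s^3 + 6.8*s^2 + 16.21*s + 13.56)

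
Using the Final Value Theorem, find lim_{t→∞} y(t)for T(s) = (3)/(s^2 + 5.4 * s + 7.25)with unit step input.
FVT: lim_{t→∞} y(t) = lim_{s→0} s*Y(s) where Y(s) = T(s)/s.
= lim_{s→0} T(s) = T(0) = num(0)/den(0) = 3/7.25 = 0.4138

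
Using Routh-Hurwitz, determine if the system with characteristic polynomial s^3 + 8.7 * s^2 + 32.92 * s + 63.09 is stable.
Routh array:
s^3: [1, 32.92]; s^2: [8.7, 63.09]; s^1: [25.6683]; s^0: [63.09]
First column: [1, 8.7, 25.6683, 63.09]. Sign changes = 0.
Yes, stable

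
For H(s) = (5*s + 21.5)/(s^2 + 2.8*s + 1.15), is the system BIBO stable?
Denominator: s^2 + 2.8*s + 1.15 = (s + 0.5)(s + 2.3). Poles: -0.5, -2.3. All Re(p)<0: Yes (stable)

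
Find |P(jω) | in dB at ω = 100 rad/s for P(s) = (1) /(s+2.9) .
Substitute s = j*100: P(j100) = 0.000289756 - 0.0099916j.
|P(j100)| = sqrt(Re² + Im²) = 0.009996.
20*log₁₀(0.009996) = -40.00 dB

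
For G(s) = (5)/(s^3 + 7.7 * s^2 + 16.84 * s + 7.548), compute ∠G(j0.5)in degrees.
Substitute s = j*0.5: G(j0.5) = 0.27996 - 0.412994j.
∠G(j0.5) = atan2(Im, Re) = atan2(-0.412994, 0.27996) = -55.87°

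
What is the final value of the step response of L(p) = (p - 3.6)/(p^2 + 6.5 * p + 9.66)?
FVT: lim_{t→∞} y(t) = lim_{p→0} p*Y(p) where Y(p) = L(p)/p.
= lim_{p→0} L(p) = L(0) = num(0)/den(0) = -3.6/9.66 = -0.3727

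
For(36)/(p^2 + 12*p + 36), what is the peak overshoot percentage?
Standard form: ωn²/(p²+2ζωn·p+ωn²) → ωn = 6, ζ = 1.
ζ ≥ 1, so the response is non-oscillatory: peak overshoot = 0%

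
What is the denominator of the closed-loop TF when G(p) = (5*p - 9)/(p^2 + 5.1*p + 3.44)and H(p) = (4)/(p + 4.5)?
Characteristic poly = G_den * H_den + G_num * H_num = (p^3 + 9.6*p^2 + 26.39*p + 15.48) + (20*p - 36) = p^3 + 9.6*p^2 + 46.39*p - 20.52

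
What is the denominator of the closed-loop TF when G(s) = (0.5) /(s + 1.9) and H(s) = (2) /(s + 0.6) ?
Characteristic poly = G_den * H_den + G_num * H_num = (s^2 + 2.5*s + 1.14) + (1) = s^2 + 2.5*s + 2.14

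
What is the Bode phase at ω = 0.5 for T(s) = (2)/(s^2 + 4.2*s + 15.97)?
Substitute s = j*0.5: T(j0.5) = 0.124996 - 0.0166979j.
∠T(j0.5) = atan2(Im, Re) = atan2(-0.0166979, 0.124996) = -7.61°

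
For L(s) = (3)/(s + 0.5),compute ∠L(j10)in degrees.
Substitute s = j*10: L(j10) = 0.0149626 - 0.299252j.
∠L(j10) = atan2(Im, Re) = atan2(-0.299252, 0.0149626) = -87.14°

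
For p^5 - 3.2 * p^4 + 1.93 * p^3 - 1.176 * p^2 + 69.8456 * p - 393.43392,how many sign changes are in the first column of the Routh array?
Routh array:
p^5: [1, 1.93, 69.8456]; p^4: [-3.2, -1.176, -393.43392]; p^3: [1.5625, -53.1025]; p^2: [-109.92992, -393.43392]; p^1: [-58.6946]; p^0: [-393.43392]
First column: [1, -3.2, 1.5625, -109.92992, -58.6946, -393.43392]. Sign changes = 3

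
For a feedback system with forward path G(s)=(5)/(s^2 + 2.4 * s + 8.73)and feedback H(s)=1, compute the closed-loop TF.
Closed-loop T = G/(1+GH).
Numerator: G_num * H_den = 5.
Denominator: G_den * H_den + G_num * H_num = (s^2 + 2.4*s + 8.73) + (5) = s^2 + 2.4*s + 13.73.
T(s) = (5)/(s^2 + 2.4*s + 13.73)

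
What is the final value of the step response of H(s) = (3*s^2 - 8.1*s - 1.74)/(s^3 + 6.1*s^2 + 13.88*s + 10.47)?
FVT: lim_{t→∞} y(t) = lim_{s→0} s*Y(s) where Y(s) = H(s)/s.
= lim_{s→0} H(s) = H(0) = num(0)/den(0) = -1.74/10.47 = -0.1662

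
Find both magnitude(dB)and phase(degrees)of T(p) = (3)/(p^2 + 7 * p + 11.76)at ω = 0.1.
Substitute p = j*0.1: T(j0.1) = 0.254416 - 0.0151567j.
|T| = 20*log₁₀(sqrt(Re²+Im²)) = -11.87 dB.
∠T = atan2(Im, Re) = -3.41°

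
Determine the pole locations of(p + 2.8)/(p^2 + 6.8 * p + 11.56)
Set denominator = 0: p^2 + 6.8*p + 11.56 = (p + 3.4)(p + 3.4) = 0 → Poles: -3.4, -3.4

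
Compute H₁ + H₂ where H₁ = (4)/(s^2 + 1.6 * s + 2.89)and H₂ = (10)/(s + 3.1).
Parallel: H = H₁ + H₂ = (n₁·d₂ + n₂·d₁)/(d₁·d₂).
n₁·d₂ = 4*s + 12.4. n₂·d₁ = 10*s^2 + 16*s + 28.9. Sum = 10*s^2 + 20*s + 41.3. d₁·d₂ = s^3 + 4.7*s^2 + 7.85*s + 8.959.
H(s) = (10*s^2 + 20*s + 41.3)/(s^3 + 4.7*s^2 + 7.85*s + 8.959)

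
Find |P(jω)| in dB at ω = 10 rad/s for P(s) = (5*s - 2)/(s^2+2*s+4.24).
Substitute s = j*10: P(j10) = 0.124506 - 0.496135j.
|P(j10)| = sqrt(Re² + Im²) = 0.5115.
20*log₁₀(0.5115) = -5.82 dB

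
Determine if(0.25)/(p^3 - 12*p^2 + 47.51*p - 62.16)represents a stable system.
Denominator: p^3 - 12*p^2 + 47.51*p - 62.16 = (p - 3.7)(p - 3.5)(p - 4.8). Poles: 3.5, 3.7, 4.8. All Re(p)<0: No (unstable)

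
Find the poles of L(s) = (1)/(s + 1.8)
Set denominator = 0: s + 1.8 = 0 → Poles: -1.8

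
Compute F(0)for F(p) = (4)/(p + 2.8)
DC gain = F(0) = num(0)/den(0) = 4/2.8 = 1.429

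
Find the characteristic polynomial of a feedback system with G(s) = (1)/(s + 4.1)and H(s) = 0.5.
Characteristic poly = G_den * H_den + G_num * H_num = (s + 4.1) + (0.5) = s + 4.6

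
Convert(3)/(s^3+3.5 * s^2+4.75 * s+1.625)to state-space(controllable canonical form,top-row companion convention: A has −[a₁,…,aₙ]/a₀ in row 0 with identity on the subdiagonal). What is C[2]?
Reachable canonical form: C = numerator coefficients (right-aligned, zero-padded to length n).
num = 3, C = [[0, 0, 3]].
C[2] = 3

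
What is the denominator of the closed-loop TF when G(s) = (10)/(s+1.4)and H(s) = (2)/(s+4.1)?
Characteristic poly = G_den * H_den + G_num * H_num = (s^2 + 5.5*s + 5.74) + (20) = s^2 + 5.5*s + 25.74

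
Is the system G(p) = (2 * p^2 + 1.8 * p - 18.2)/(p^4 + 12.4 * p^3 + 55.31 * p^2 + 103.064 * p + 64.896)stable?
Denominator: p^4 + 12.4*p^3 + 55.31*p^2 + 103.064*p + 64.896 = (p + 1.3)(p + 3.2)(p + 3.9)(p + 4). Poles: -1.3, -3.2, -3.9, -4. All Re(p)<0: Yes (stable)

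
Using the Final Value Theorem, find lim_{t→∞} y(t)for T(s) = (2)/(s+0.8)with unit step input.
FVT: lim_{t→∞} y(t) = lim_{s→0} s*Y(s) where Y(s) = T(s)/s.
= lim_{s→0} T(s) = T(0) = num(0)/den(0) = 2/0.8 = 2.5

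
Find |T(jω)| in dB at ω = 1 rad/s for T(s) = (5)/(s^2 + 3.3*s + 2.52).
Substitute s = j*1: T(j1) = 0.57574 - 1.24996j.
|T(j1)| = sqrt(Re² + Im²) = 1.376.
20*log₁₀(1.376) = 2.77 dB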